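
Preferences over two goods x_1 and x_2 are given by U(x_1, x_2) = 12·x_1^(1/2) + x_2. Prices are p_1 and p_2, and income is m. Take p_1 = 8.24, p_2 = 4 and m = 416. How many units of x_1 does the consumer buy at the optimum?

x_1* = 8.4834

Set MRS = p_1/p_2: 6·x_1^(−1/2) = p_1/p_2.
Solve: √x_1 = 6·p_2/p_1, so x_1*(p_1,p_2) = (6·p_2/p_1)², and x_2* = (m − p_1·x_1*)/p_2.
Plugging in: x_1* = (6·4/8.24)² = 8.4834.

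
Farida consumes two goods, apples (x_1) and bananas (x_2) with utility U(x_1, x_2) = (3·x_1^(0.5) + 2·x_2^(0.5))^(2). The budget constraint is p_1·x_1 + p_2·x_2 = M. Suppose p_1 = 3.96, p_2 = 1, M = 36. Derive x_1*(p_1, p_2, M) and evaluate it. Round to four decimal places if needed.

x_1* = 3.2938

MRS = MU_x_1/MU_x_2 = (3/2)·(x_2/x_1)^(0.5). Set equal to p_1/p_2.
Solve for the ratio: x_2/x_1 = [(2/3)·p_1/p_2]^(2).
With the ratio pinned down, the budget gives x_1* = M/(p_1 + p_2·(x_2/x_1)) and x_2* = (x_2/x_1)·x_1*.
Numerically x_2/x_1 = 6.9696, so x_1* = 36/(3.96 + 1·6.9696) = 3.2938.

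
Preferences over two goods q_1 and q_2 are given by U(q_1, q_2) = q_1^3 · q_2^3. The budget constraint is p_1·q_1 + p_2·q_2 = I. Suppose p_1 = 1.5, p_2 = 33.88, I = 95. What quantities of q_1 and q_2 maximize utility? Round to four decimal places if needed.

q_1* = 31.6667, q_2* = 1.402

The MRS is q_2/q_1. Set MRS = p_1/p_2.
So 3·p_2·q_2 = 3·p_1·q_1; combined with the budget, a share 0.5 of income goes to q_1.
Demand: q_1*(p_1,p_2,I) = 0.5·I/p_1 and q_2* = 0.5·I/p_2.
At p_1=1.5, p_2=33.88, I=95: q_1* = 0.5·95/1.5 = 31.6667, q_2* = 1.402.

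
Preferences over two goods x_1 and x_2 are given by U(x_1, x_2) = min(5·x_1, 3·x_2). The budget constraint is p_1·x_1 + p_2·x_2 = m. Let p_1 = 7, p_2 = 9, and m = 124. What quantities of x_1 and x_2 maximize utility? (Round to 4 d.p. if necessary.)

Leontief preferences: the optimum is at the kink where x_1/3 = x_2/5, i.e. x_2 = (5/3)·x_1.
Budget: p_1·x_1 + p_2·(5/3)·x_1 = m, so (3·p_1 + 5·p_2)·x_1 = 3·m.
Demand: x_1*(p_1,p_2,m) = 3·m/(3·p_1 + 5·p_2), x_2* = 5·m/(3·p_1 + 5·p_2).
Here 3·7 + 5·9 = 66, giving x_1* = 5.6364 and x_2* = 9.3939.

x_1* = 5.6364, x_2* = 9.3939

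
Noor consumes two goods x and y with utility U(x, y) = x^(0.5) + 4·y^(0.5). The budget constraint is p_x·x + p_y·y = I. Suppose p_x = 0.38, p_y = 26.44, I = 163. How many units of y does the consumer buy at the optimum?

MU_x ∝ x^(-0.5), MU_y ∝ 4·y^(-0.5), so MRS = (1/4)·(y/x)^(0.5) = p_x/p_y.
Solve for the ratio: y/x = [4·p_x/p_y]^(2).
Substitute y = (y/x)·x into the budget: x* = I/(p_x + p_y·(y/x)).
Numerically y/x = 0.003305, so x* = 163/(0.38 + 26.44·0.003305) = 348.7506 and y* = 0.003305·348.7506 = 1.1526.

y* = 1.1526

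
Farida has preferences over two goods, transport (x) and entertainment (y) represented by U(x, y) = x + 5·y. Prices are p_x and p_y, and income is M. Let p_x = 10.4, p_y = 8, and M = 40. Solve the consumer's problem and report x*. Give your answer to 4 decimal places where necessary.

x* = 0

Perfect substitutes: compare marginal utility per dollar. 1/p_x vs 5/p_y → 0.0962 vs 0.625.
y gives more utility per dollar, so spend all income on y: y* = M/p_y, x* = 0.
Numerically: x* = 0, y* = 5.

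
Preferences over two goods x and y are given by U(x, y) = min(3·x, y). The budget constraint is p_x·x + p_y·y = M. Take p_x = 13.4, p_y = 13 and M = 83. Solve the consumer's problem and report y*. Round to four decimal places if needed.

y* = 4.7519

Here 13.4 + 3·13 = 52.4, giving y* = 4.7519.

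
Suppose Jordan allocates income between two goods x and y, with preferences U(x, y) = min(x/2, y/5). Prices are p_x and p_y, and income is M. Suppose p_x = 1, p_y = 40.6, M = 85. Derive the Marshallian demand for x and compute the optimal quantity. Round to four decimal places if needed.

x* = 0.8293

With perfect complements, no substitution: consume in ratio x:y = 2:5.
Budget: p_x·x + p_y·(5/2)·x = M, so (2·p_x + 5·p_y)·x = 2·M.
Demand: x*(p_x,p_y,M) = 2·M/(2·p_x + 5·p_y), y* = 5·M/(2·p_x + 5·p_y).
Here 2·1 + 5·40.6 = 205, giving x* = 0.8293.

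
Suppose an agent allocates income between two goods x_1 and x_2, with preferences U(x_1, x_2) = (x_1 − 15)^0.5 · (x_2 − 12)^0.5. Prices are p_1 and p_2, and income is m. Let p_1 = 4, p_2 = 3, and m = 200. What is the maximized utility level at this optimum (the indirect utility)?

V = 15.0111

Let x_1' = x_1−15, x_2' = x_2−12. MRS = x_2'/x_1' = p_1/p_2.
Substituting into the budget: x_1* = 15 + 0.5·(m − 15·p_1 − 12·p_2)/p_1, and x_2* = 12 + 0.5·(…)/p_2.
Discretionary income = 200 − 15·4 − 12·3 = 104; x_1* = 15 + 0.5·104/4 = 28; x_2* = 12 + 0.5·104/3 = 29.3333.
Utility at the optimum: U(28, 29.3333) = 15.0111.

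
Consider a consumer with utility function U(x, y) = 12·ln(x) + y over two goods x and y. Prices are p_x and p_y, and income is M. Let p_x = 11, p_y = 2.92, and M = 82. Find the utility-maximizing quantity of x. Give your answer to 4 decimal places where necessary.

Set MRS = p_x/p_y: (12/x)/1 = p_x/p_y.
So x*(p_x,p_y) = 12·p_y/p_x, independent of income; and y* = (M − 12·p_y)/p_y.
At the given prices: x* = 12·2.92/11 = 3.1855.

x* = 3.1855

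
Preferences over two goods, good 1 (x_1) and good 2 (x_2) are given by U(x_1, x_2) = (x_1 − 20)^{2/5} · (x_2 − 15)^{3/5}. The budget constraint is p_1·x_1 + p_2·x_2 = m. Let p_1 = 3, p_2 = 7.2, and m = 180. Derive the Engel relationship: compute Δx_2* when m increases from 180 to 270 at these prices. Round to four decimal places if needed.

MRS = (2/3)·(x_2−15)/(x_1−20). Tangency with p_1/p_2 gives x_2−15 = (3/2)·(p_1/p_2)·(x_1−20).
After buying the subsistence bundle (20, 15), a share 0.4 of the remaining income goes to x_1: x_1* = 20 + 0.4·(m − 20p_1 − 15p_2)/p_1.
Discretionary income = 180 − 20·3 − 15·7.2 = 12; x_2* = 15 + 0.6·12/7.2 = 16.
At m' = 270: x_2* = 23.5. Change: 23.5 − 16 = 7.5.

Δx_2* = 7.5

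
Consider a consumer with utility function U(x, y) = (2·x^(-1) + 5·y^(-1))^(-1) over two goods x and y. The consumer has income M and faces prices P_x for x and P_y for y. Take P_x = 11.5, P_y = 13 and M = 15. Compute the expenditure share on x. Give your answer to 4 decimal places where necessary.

From the CES first-order condition, (2/5)·(y/x)^(2) = P_x/P_y.
Solve for the ratio: y/x = [(5/2)·P_x/P_y]^(0.5).
With the ratio pinned down, the budget gives x* = M/(P_x + P_y·(y/x)) and y* = (y/x)·x*.
Numerically y/x = 1.487124, so x* = 15/(11.5 + 13·1.487124) = 0.4865 and y* = 1.487124·0.4865 = 0.7235.
Expenditure on x: 11.5·0.4865 = 5.5947; share = 0.373.

share on x = 0.373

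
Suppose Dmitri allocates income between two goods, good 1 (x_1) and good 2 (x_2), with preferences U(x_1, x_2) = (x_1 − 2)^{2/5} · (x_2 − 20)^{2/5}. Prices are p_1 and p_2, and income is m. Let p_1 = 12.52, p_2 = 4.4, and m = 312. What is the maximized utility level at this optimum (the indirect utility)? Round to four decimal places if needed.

V = 7.9756

This is Cobb-Douglas in (x_1−2, x_2−20): tangency gives 0.4·p_2·(x_2−20) = 0.4·p_1·(x_1−2).
Substituting into the budget: x_1* = 2 + 0.5·(m − 2·p_1 − 20·p_2)/p_1, and x_2* = 20 + 0.5·(…)/p_2.
Discretionary income = 312 − 2·12.52 − 20·4.4 = 198.96; x_1* = 2 + 0.5·198.96/12.52 = 9.9457; x_2* = 20 + 0.5·198.96/4.4 = 42.6091.
Utility at the optimum: U(9.9457, 42.6091) = 7.9756.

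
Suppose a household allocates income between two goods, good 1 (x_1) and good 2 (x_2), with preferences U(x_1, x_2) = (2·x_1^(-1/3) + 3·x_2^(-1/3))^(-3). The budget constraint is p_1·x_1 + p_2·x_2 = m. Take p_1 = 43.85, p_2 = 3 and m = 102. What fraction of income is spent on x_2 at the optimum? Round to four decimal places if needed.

share on x_2 = 0.4094

From the CES first-order condition, (2/3)·(x_2/x_1)^(4/3) = p_1/p_2.
Solve for the ratio: x_2/x_1 = [(3/2)·p_1/p_2]^(0.75).
Substitute x_2 = (x_2/x_1)·x_1 into the budget: x_1* = m/(p_1 + p_2·(x_2/x_1)).
Numerically x_2/x_1 = 10.132222, so x_1* = 102/(43.85 + 3·10.132222) = 1.3738 and x_2* = 10.132222·1.3738 = 13.9196.
Expenditure on x_2: 3·13.9196 = 41.7589; share = 0.4094.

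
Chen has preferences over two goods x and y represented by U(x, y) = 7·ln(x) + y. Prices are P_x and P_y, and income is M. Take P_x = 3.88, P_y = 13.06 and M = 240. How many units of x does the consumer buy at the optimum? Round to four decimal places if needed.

MU_x = 7/x, MU_y = 1. Tangency: 7/x = P_x/P_y.
So x*(P_x,P_y) = 7·P_y/P_x, independent of income; and y* = (M − 7·P_y)/P_y.
At the given prices: x* = 7·13.06/3.88 = 23.5619.

x* = 23.5619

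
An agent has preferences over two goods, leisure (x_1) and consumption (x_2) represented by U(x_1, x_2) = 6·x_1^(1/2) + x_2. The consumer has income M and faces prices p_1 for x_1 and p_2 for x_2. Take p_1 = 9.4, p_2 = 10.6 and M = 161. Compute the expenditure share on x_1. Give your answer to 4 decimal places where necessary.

Set MRS = p_1/p_2: 3·x_1^(−1/2) = p_1/p_2.
Solve: √x_1 = 3·p_2/p_1, so x_1*(p_1,p_2) = (3·p_2/p_1)², and x_2* = (M − p_1·x_1*)/p_2.
Plugging in: x_1* = (3·10.6/9.4)² = 11.4445, x_2* = 5.0397.
Expenditure on x_1: 9.4·11.4445 = 107.5787; share = 0.6682.

share on x_1 = 0.6682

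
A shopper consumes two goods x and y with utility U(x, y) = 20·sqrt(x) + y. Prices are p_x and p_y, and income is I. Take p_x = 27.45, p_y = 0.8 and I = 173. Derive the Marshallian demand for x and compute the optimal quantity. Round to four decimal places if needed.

x* = 0.0849

Set MRS = p_x/p_y: 10·x^(−1/2) = p_x/p_y.
Solve: √x = 10·p_y/p_x, so x*(p_x,p_y) = (10·p_y/p_x)², and y* = (I − p_x·x*)/p_y.
Plugging in: x* = (10·0.8/27.45)² = 0.0849.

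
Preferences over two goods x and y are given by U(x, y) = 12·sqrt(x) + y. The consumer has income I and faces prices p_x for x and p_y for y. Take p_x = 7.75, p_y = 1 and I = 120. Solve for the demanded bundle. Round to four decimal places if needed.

x* = 0.5994, y* = 115.3548

Set MRS = p_x/p_y: 6·x^(−1/2) = p_x/p_y.
Solve: √x = 6·p_y/p_x, so x*(p_x,p_y) = (6·p_y/p_x)², and y* = (I − p_x·x*)/p_y.
Plugging in: x* = (6·1/7.75)² = 0.5994, y* = 115.3548.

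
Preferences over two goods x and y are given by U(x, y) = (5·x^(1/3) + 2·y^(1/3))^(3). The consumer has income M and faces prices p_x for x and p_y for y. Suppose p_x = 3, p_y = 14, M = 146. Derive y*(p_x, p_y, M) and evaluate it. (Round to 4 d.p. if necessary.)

MU_x ∝ 5·x^(-2/3), MU_y ∝ 2·y^(-2/3), so MRS = (5/2)·(y/x)^(2/3) = p_x/p_y.
Solve for the ratio: y/x = [(2/5)·p_x/p_y]^(1.5).
With the ratio pinned down, the budget gives x* = M/(p_x + p_y·(y/x)) and y* = (y/x)·x*.
Numerically y/x = 0.025095, so x* = 146/(3 + 14·0.025095) = 43.5649 and y* = 0.025095·43.5649 = 1.0932.

y* = 1.0932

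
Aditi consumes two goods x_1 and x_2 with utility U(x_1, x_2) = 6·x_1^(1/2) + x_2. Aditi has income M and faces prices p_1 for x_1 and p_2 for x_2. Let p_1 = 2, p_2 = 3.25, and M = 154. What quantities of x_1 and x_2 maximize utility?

Utility is quasi-linear in x_2; the FOC for x_1 is 3/√x_1 = p_1/p_2.
Solve: √x_1 = 3·p_2/p_1, so x_1*(p_1,p_2) = (3·p_2/p_1)², and x_2* = (M − p_1·x_1*)/p_2.
Plugging in: x_1* = (3·3.25/2)² = 23.7656, x_2* = 32.7596.

x_1* = 23.7656, x_2* = 32.7596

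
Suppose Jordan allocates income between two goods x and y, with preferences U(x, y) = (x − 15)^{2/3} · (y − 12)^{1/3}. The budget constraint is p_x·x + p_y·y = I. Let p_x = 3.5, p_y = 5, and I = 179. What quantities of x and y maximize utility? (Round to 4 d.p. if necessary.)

MRS = 2·(y−12)/(x−15). Tangency with p_x/p_y gives y−12 = (1/2)·(p_x/p_y)·(x−15).
After buying the subsistence bundle (15, 12), a share 2/3 of the remaining income goes to x: x* = 15 + 2/3·(I − 15p_x − 12p_y)/p_x.
Discretionary income = 179 − 15·3.5 − 12·5 = 66.5; x* = 15 + 2/3·66.5/3.5 = 27.6667; y* = 12 + 1/3·66.5/5 = 16.4333.

x* = 27.6667, y* = 16.4333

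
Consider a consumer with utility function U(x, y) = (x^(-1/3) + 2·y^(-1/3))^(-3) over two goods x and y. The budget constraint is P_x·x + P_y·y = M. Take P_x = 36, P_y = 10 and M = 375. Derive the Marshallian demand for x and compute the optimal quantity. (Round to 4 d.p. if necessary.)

MRS = MU_x/MU_y = (1/2)·(y/x)^(4/3). Set equal to P_x/P_y.
Hence y/x = (2·P_x/P_y)^(1/(4/3)), i.e. raised to the 0.75 power.
With the ratio pinned down, the budget gives x* = M/(P_x + P_y·(y/x)) and y* = (y/x)·x*.
Numerically y/x = 4.39541, so x* = 375/(36 + 10·4.39541) = 4.6902.

x* = 4.6902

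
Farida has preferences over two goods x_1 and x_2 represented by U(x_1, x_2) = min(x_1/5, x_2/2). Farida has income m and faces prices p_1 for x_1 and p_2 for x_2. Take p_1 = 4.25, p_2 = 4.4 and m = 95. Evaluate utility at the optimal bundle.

Leontief preferences: the optimum is at the kink where x_1/5 = x_2/2, i.e. x_2 = (2/5)·x_1.
Budget: p_1·x_1 + p_2·(2/5)·x_1 = m, so (5·p_1 + 2·p_2)·x_1 = 5·m.
Demand: x_1*(p_1,p_2,m) = 5·m/(5·p_1 + 2·p_2), x_2* = 2·m/(5·p_1 + 2·p_2).
Here 5·4.25 + 2·4.4 = 30.05, giving x_1* = 15.807 and x_2* = 6.3228.
Utility at the optimum: U(15.807, 6.3228) = 3.1614.

V = 3.1614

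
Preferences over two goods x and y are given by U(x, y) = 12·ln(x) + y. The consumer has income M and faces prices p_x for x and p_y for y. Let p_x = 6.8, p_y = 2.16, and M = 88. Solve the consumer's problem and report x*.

So x*(p_x,p_y) = 12·p_y/p_x, independent of income; and y* = (M − 12·p_y)/p_y.
At the given prices: x* = 12·2.16/6.8 = 3.8118.

x* = 3.8118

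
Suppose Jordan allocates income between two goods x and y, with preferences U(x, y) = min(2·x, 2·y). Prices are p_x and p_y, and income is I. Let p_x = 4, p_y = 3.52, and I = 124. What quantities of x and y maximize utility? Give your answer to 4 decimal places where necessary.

x* = 16.4894, y* = 16.4894

Demand: x*(p_x,p_y,I) = 2·I/(2·p_x + 2·p_y), y* = 2·I/(2·p_x + 2·p_y).
Here 2·4 + 2·3.52 = 15.04, giving x* = 16.4894 and y* = 16.4894.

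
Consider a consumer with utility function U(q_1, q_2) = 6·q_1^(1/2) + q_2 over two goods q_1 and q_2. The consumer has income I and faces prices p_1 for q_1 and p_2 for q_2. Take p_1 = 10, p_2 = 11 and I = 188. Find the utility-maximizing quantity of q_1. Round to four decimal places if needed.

q_1* = 10.89

Utility is quasi-linear in q_2; the FOC for q_1 is 3/√q_1 = p_1/p_2.
Thus q_1* = (3·p_2/p_1)² — independent of I — with the rest of income spent on q_2.
Plugging in: q_1* = (3·11/10)² = 10.89.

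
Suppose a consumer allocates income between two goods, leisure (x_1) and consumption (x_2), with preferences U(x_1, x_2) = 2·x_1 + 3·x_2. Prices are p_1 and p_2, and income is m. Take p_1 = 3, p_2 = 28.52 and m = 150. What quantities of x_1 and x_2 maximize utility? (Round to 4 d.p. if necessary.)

x_1* = 50, x_2* = 0

Linear utility — the consumer picks whichever good has higher MU/price: 2/3 = 0.6667 vs 3/28.52 = 0.1052.
x_1 gives more utility per dollar, so spend all income on x_1: x_1* = m/p_1, x_2* = 0.
Numerically: x_1* = 50, x_2* = 0.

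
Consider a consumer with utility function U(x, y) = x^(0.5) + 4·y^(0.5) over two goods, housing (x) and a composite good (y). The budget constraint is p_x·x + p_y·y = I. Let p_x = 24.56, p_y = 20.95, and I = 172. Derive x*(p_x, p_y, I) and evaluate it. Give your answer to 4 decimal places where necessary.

MRS = MU_x/MU_y = (1/4)·(y/x)^(0.5). Set equal to p_x/p_y.
Solve for the ratio: y/x = [4·p_x/p_y]^(2).
Substitute y = (y/x)·x into the budget: x* = I/(p_x + p_y·(y/x)).
Numerically y/x = 21.989161, so x* = 172/(24.56 + 20.95·21.989161) = 0.3545.

x* = 0.3545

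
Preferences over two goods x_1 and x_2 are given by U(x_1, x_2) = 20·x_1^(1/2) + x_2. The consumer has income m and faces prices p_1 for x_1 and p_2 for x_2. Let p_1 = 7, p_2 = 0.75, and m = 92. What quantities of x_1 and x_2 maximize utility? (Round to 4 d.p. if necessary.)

x_1* = 1.148, x_2* = 111.9524

Set MRS = p_1/p_2: 10·x_1^(−1/2) = p_1/p_2.
Solve: √x_1 = 10·p_2/p_1, so x_1*(p_1,p_2) = (10·p_2/p_1)², and x_2* = (m − p_1·x_1*)/p_2.
Plugging in: x_1* = (10·0.75/7)² = 1.148, x_2* = 111.9524.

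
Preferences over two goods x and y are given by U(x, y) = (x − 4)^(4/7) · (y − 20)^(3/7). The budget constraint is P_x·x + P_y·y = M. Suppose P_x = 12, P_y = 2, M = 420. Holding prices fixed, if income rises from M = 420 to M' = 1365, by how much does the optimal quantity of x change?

Δx* = 45

This is Cobb-Douglas in (x−4, y−20): tangency gives 4/7·P_y·(y−20) = 3/7·P_x·(x−4).
Substituting into the budget: x* = 4 + 4/7·(M − 4·P_x − 20·P_y)/P_x, and y* = 20 + 3/7·(…)/P_y.
Discretionary income = 420 − 4·12 − 20·2 = 332; x* = 4 + 4/7·332/12 = 19.8095.
At M' = 1365: x* = 64.8095. Change: 64.8095 − 19.8095 = 45.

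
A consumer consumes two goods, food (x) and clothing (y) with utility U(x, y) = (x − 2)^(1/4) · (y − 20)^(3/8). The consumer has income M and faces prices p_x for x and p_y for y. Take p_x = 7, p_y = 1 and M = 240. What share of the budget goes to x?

share on x = 0.4017

MRS = (2/3)·(y−20)/(x−2). Tangency with p_x/p_y gives y−20 = (3/2)·(p_x/p_y)·(x−2).
Substituting into the budget: x* = 2 + 0.4·(M − 2·p_x − 20·p_y)/p_x, and y* = 20 + 0.6·(…)/p_y.
Discretionary income = 240 − 2·7 − 20·1 = 206; x* = 2 + 0.4·206/7 = 13.7714; y* = 20 + 0.6·206/1 = 143.6.
Expenditure on x: 7·13.7714 = 96.4; share = 0.4017.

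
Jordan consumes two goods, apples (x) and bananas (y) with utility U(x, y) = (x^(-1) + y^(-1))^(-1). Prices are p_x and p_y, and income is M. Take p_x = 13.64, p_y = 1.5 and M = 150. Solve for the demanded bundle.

From the CES first-order condition, (y/x)^(2) = p_x/p_y.
Solve for the ratio: y/x = [p_x/p_y]^(0.5).
With the ratio pinned down, the budget gives x* = M/(p_x + p_y·(y/x)) and y* = (y/x)·x*.
Numerically y/x = 3.015515, so x* = 150/(13.64 + 1.5·3.015515) = 8.2584 and y* = 3.015515·8.2584 = 24.9034.

x* = 8.2584, y* = 24.9034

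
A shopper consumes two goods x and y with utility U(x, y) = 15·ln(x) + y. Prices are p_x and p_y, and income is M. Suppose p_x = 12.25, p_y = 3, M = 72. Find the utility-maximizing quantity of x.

x* = 3.6735

MU_x = 15/x, MU_y = 1. Tangency: 15/x = p_x/p_y.
So x*(p_x,p_y) = 15·p_y/p_x, independent of income; and y* = (M − 15·p_y)/p_y.
At the given prices: x* = 15·3/12.25 = 3.6735.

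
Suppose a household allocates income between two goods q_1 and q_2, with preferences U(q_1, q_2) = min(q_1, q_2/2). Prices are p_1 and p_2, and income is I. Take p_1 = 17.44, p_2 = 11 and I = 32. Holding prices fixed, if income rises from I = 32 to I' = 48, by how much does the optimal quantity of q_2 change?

With perfect complements, no substitution: consume in ratio q_1:q_2 = 1:2.
Budget: p_1·q_1 + p_2·2·q_1 = I, so (p_1 + 2·p_2)·q_1 = I.
Demand: q_1*(p_1,p_2,I) = I/(p_1 + 2·p_2), q_2* = 2·I/(p_1 + 2·p_2).
Here 17.44 + 2·11 = 39.44, giving q_2* = 1.6227.
At I' = 48: q_2* = 2.4341. Change: 2.4341 − 1.6227 = 0.8114.

Δq_2* = 0.8114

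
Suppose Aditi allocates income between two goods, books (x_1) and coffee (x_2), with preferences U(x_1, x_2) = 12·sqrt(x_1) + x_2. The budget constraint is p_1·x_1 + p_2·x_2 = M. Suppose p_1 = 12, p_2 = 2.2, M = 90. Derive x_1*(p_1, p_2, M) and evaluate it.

Thus x_1* = (6·p_2/p_1)² — independent of M — with the rest of income spent on x_2.
Plugging in: x_1* = (6·2.2/12)² = 1.21.

x_1* = 1.21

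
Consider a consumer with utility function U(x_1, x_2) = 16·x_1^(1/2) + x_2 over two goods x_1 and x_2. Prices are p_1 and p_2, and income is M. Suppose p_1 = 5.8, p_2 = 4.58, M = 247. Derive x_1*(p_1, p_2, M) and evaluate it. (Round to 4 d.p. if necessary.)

x_1* = 39.9075

Utility is quasi-linear in x_2; the FOC for x_1 is 8/√x_1 = p_1/p_2.
Solve: √x_1 = 8·p_2/p_1, so x_1*(p_1,p_2) = (8·p_2/p_1)², and x_2* = (M − p_1·x_1*)/p_2.
Plugging in: x_1* = (8·4.58/5.8)² = 39.9075.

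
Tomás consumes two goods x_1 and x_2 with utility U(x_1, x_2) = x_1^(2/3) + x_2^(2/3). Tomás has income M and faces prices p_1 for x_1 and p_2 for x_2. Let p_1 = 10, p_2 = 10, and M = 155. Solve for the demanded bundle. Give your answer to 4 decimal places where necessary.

x_1* = 7.75, x_2* = 7.75

MU_x_1 ∝ x_1^(-1/3), MU_x_2 ∝ x_2^(-1/3), so MRS = (x_2/x_1)^(1/3) = p_1/p_2.
Solve for the ratio: x_2/x_1 = [p_1/p_2]^(3).
With the ratio pinned down, the budget gives x_1* = M/(p_1 + p_2·(x_2/x_1)) and x_2* = (x_2/x_1)·x_1*.
Numerically x_2/x_1 = 1, so x_1* = 155/(10 + 10·1) = 7.75 and x_2* = 1·7.75 = 7.75.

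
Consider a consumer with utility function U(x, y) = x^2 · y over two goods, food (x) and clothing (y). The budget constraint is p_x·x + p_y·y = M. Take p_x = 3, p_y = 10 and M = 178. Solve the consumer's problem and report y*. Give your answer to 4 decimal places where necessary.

MU_x/MU_y = (2·y)/(x); tangency sets this equal to p_x/p_y.
So 2·p_y·y = p_x·x; combined with the budget, a share 2/3 of income goes to x.
Demand: x*(p_x,p_y,M) = 2/3·M/p_x and y* = 1/3·M/p_y.
At p_x=3, p_y=10, M=178: y* = 1/3·178/10 = 5.9333.

y* = 5.9333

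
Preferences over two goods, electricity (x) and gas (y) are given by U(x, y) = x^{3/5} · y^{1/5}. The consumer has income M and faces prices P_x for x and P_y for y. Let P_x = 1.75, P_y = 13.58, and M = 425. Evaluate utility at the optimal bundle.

V = 34.2715

The MRS is 3·y/x. Set MRS = P_x/P_y.
Rearranging, P_y·y = (1/3)·P_x·x. Substituting into the budget gives P_x·x·(1 + (1/3)) = M.
Demand: x*(P_x,P_y,M) = 0.75·M/P_x and y* = 0.25·M/P_y.
At P_x=1.75, P_y=13.58, M=425: x* = 0.75·425/1.75 = 182.1429, y* = 7.824.
Utility at the optimum: U(182.1429, 7.824) = 34.2715.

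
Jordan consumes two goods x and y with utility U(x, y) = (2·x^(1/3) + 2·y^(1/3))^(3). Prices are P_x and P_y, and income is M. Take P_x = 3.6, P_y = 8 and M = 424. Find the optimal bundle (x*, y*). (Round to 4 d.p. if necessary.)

Numerically y/x = 0.301869, so x* = 424/(3.6 + 8·0.301869) = 70.491 and y* = 0.301869·70.491 = 21.2791.

x* = 70.491, y* = 21.2791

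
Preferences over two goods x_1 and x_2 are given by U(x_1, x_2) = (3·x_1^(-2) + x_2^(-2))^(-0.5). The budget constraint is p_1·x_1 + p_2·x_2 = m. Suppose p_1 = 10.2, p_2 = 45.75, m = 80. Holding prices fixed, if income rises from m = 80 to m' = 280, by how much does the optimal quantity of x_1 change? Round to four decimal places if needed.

From the CES first-order condition, 3·(x_2/x_1)^(3) = p_1/p_2.
Solve for the ratio: x_2/x_1 = [(1/3)·p_1/p_2]^(1/3).
Substitute x_2 = (x_2/x_1)·x_1 into the budget: x_1* = m/(p_1 + p_2·(x_2/x_1)).
Numerically x_2/x_1 = 0.420432, so x_1* = 80/(10.2 + 45.75·0.420432) = 2.7179.
At m' = 280: x_1* = 9.5126. Change: 9.5126 − 2.7179 = 6.7947.

Δx_1* = 6.7947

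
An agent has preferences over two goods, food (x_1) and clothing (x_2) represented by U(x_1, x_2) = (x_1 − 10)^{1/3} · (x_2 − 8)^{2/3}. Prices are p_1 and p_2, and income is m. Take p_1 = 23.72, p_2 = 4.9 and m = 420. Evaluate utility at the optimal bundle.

Let x_1' = x_1−10, x_2' = x_2−8. MRS = (1/2)·x_2'/x_1' = p_1/p_2.
After buying the subsistence bundle (10, 8), a share 1/3 of the remaining income goes to x_1: x_1* = 10 + 1/3·(m − 10p_1 − 8p_2)/p_1.
Discretionary income = 420 − 10·23.72 − 8·4.9 = 143.6; x_1* = 10 + 1/3·143.6/23.72 = 12.018; x_2* = 8 + 2/3·143.6/4.9 = 27.5374.
Utility at the optimum: U(12.018, 27.5374) = 9.1668.

V = 9.1668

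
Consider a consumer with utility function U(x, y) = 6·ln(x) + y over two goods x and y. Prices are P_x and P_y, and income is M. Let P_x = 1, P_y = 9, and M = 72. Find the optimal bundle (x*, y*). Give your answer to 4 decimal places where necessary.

Set MRS = P_x/P_y: (6/x)/1 = P_x/P_y.
So x*(P_x,P_y) = 6·P_y/P_x, independent of income; and y* = (M − 6·P_y)/P_y.
At the given prices: x* = 6·9/1 = 54, and y* = 2.

x* = 54, y* = 2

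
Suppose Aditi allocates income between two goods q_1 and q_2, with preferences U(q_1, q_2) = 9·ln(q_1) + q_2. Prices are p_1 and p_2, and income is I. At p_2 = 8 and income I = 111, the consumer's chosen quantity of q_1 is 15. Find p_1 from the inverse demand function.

p_1 = 4.8

Set MRS = p_1/p_2: (9/q_1)/1 = p_1/p_2.
So q_1*(p_1,p_2) = 9·p_2/p_1, independent of income; and q_2* = (I − 9·p_2)/p_2.
Set q_1* = 15 in the demand function and solve for p_1: p_1 = 4.8.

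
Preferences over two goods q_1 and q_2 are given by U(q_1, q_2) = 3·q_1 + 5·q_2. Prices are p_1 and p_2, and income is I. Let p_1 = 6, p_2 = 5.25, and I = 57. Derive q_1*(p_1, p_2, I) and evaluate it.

Perfect substitutes: compare marginal utility per dollar. 3/p_1 vs 5/p_2 → 0.5 vs 0.9524.
q_2 gives more utility per dollar, so spend all income on q_2: q_2* = I/p_2, q_1* = 0.
Numerically: q_1* = 0, q_2* = 10.8571.

q_1* = 0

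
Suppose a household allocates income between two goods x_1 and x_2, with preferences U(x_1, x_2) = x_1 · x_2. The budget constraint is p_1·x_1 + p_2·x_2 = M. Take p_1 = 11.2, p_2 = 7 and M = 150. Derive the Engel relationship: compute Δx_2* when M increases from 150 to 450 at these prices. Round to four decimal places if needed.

Δx_2* = 21.4286

Tangency: MRS = x_2/x_1 = p_1/p_2.
Rearranging, p_2·x_2 = p_1·x_1. Substituting into the budget gives p_1·x_1·(1 + 1) = M.
Demand: x_1*(p_1,p_2,M) = 0.5·M/p_1 and x_2* = 0.5·M/p_2.
At p_1=11.2, p_2=7, M=150: x_2* = 0.5·150/7 = 10.7143.
At M' = 450: x_2* = 32.1429. Change: 32.1429 − 10.7143 = 21.4286.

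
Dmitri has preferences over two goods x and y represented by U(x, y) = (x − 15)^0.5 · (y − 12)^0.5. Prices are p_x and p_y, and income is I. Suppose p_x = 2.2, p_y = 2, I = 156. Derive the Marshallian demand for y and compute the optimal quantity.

y* = 36.75

Let x' = x−15, y' = y−12. MRS = y'/x' = p_x/p_y.
Substituting into the budget: x* = 15 + 0.5·(I − 15·p_x − 12·p_y)/p_x, and y* = 12 + 0.5·(…)/p_y.
Discretionary income = 156 − 15·2.2 − 12·2 = 99; y* = 12 + 0.5·99/2 = 36.75.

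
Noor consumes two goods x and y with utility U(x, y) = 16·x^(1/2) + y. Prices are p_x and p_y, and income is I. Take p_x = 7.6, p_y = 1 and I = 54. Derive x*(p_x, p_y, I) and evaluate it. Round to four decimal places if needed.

Solve: √x = 8·p_y/p_x, so x*(p_x,p_y) = (8·p_y/p_x)², and y* = (I − p_x·x*)/p_y.
Plugging in: x* = (8·1/7.6)² = 1.108.

x* = 1.108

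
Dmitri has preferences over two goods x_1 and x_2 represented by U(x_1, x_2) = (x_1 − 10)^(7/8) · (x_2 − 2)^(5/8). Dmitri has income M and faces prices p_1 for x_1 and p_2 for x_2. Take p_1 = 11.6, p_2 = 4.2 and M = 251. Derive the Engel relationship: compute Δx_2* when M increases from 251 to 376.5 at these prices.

Δx_2* = 12.4504

MRS = (7/5)·(x_2−2)/(x_1−10). Tangency with p_1/p_2 gives x_2−2 = (5/7)·(p_1/p_2)·(x_1−10).
After buying the subsistence bundle (10, 2), a share 7/12 of the remaining income goes to x_1: x_1* = 10 + 7/12·(M − 10p_1 − 2p_2)/p_1.
Discretionary income = 251 − 10·11.6 − 2·4.2 = 126.6; x_2* = 2 + 5/12·126.6/4.2 = 14.5595.
At M' = 376.5: x_2* = 27.0099. Change: 27.0099 − 14.5595 = 12.4504.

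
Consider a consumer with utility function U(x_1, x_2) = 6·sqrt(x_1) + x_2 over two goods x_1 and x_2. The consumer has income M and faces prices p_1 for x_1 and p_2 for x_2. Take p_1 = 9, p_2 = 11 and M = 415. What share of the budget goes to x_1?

share on x_1 = 0.2916

MU_x_1 = 3/√x_1, MU_x_2 = 1. Tangency: 3/√x_1 = p_1/p_2.
Solve: √x_1 = 3·p_2/p_1, so x_1*(p_1,p_2) = (3·p_2/p_1)², and x_2* = (M − p_1·x_1*)/p_2.
Plugging in: x_1* = (3·11/9)² = 13.4444, x_2* = 26.7273.
Expenditure on x_1: 9·13.4444 = 121; share = 0.2916.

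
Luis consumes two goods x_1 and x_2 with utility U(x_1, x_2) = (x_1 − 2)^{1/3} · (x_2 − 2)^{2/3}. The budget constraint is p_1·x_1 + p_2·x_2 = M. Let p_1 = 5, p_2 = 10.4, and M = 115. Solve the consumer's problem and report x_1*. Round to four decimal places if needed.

This is Cobb-Douglas in (x_1−2, x_2−2): tangency gives 1/3·p_2·(x_2−2) = 2/3·p_1·(x_1−2).
After buying the subsistence bundle (2, 2), a share 1/3 of the remaining income goes to x_1: x_1* = 2 + 1/3·(M − 2p_1 − 2p_2)/p_1.
Discretionary income = 115 − 2·5 − 2·10.4 = 84.2; x_1* = 2 + 1/3·84.2/5 = 7.6133.

x_1* = 7.6133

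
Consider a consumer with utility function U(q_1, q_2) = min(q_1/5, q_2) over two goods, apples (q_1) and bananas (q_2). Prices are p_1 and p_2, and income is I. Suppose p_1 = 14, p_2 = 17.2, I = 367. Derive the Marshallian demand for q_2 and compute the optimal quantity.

Leontief preferences: the optimum is at the kink where q_1/5 = q_2/1, i.e. q_2 = (1/5)·q_1.
Budget: p_1·q_1 + p_2·(1/5)·q_1 = I, so (5·p_1 + p_2)·q_1 = 5·I.
Demand: q_1*(p_1,p_2,I) = 5·I/(5·p_1 + p_2), q_2* = I/(5·p_1 + p_2).
Here 5·14 + 17.2 = 87.2, giving q_2* = 4.2087.

q_2* = 4.2087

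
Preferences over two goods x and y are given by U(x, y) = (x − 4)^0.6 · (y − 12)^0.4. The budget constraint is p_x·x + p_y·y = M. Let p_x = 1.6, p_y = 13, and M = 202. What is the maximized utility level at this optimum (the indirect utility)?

V = 5.4621

Let x' = x−4, y' = y−12. MRS = (3/2)·y'/x' = p_x/p_y.
Substituting into the budget: x* = 4 + 0.6·(M − 4·p_x − 12·p_y)/p_x, and y* = 12 + 0.4·(…)/p_y.
Discretionary income = 202 − 4·1.6 − 12·13 = 39.6; x* = 4 + 0.6·39.6/1.6 = 18.85; y* = 12 + 0.4·39.6/13 = 13.2185.
Utility at the optimum: U(18.85, 13.2185) = 5.4621.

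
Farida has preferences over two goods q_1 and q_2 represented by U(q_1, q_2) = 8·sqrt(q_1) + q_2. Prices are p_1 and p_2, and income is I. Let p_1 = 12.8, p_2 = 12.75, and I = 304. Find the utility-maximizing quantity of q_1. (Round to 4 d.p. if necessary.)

q_1* = 15.8752

Utility is quasi-linear in q_2; the FOC for q_1 is 4/√q_1 = p_1/p_2.
Solve: √q_1 = 4·p_2/p_1, so q_1*(p_1,p_2) = (4·p_2/p_1)², and q_2* = (I − p_1·q_1*)/p_2.
Plugging in: q_1* = (4·12.75/12.8)² = 15.8752.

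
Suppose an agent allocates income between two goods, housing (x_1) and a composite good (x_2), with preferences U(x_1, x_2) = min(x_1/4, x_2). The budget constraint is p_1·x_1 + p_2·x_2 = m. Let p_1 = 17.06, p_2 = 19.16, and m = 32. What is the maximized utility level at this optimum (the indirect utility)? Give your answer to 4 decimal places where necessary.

With perfect complements, no substitution: consume in ratio x_1:x_2 = 4:1.
Budget: p_1·x_1 + p_2·(1/4)·x_1 = m, so (4·p_1 + p_2)·x_1 = 4·m.
Demand: x_1*(p_1,p_2,m) = 4·m/(4·p_1 + p_2), x_2* = m/(4·p_1 + p_2).
Here 4·17.06 + 19.16 = 87.4, giving x_1* = 1.4645 and x_2* = 0.3661.
Utility at the optimum: U(1.4645, 0.3661) = 0.3661.

V = 0.3661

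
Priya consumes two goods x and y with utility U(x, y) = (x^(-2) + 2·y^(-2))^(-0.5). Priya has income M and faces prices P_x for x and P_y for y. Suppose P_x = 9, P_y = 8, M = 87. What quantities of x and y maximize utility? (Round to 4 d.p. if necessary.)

x* = 4.4654, y* = 5.8514

From the CES first-order condition, (1/2)·(y/x)^(3) = P_x/P_y.
Solve for the ratio: y/x = [2·P_x/P_y]^(1/3).
Substitute y = (y/x)·x into the budget: x* = M/(P_x + P_y·(y/x)).
Numerically y/x = 1.310371, so x* = 87/(9 + 8·1.310371) = 4.4654 and y* = 1.310371·4.4654 = 5.8514.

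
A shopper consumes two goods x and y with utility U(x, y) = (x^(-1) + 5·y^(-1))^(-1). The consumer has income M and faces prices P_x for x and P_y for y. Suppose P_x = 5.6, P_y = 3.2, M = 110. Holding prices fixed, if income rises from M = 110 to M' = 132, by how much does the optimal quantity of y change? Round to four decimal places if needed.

Δy* = 4.3195

MU_x ∝ x^(-2), MU_y ∝ 5·y^(-2), so MRS = (1/5)·(y/x)^(2) = P_x/P_y.
Hence y/x = (5·P_x/P_y)^(1/(2)), i.e. raised to the 0.5 power.
Substitute y = (y/x)·x into the budget: x* = M/(P_x + P_y·(y/x)).
Numerically y/x = 2.95804, so x* = 110/(5.6 + 3.2·2.95804) = 7.3013 and y* = 2.95804·7.3013 = 21.5977.
At M' = 132: y* = 25.9172. Change: 25.9172 − 21.5977 = 4.3195.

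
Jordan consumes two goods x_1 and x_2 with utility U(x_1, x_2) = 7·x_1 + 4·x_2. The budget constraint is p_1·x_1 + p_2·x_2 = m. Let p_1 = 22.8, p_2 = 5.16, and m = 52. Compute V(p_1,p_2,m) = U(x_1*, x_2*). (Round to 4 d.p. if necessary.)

V = 40.3101

Perfect substitutes: compare marginal utility per dollar. 7/p_1 vs 4/p_2 → 0.307 vs 0.7752.
x_2 gives more utility per dollar, so spend all income on x_2: x_2* = m/p_2, x_1* = 0.
Numerically: x_1* = 0, x_2* = 10.0775.
Utility at the optimum: U(0, 10.0775) = 40.3101.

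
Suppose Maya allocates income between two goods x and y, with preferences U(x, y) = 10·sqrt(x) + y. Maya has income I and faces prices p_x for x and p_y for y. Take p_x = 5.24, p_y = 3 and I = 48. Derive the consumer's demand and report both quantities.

x* = 8.1945, y* = 1.687

Utility is quasi-linear in y; the FOC for x is 5/√x = p_x/p_y.
Solve: √x = 5·p_y/p_x, so x*(p_x,p_y) = (5·p_y/p_x)², and y* = (I − p_x·x*)/p_y.
Plugging in: x* = (5·3/5.24)² = 8.1945, y* = 1.687.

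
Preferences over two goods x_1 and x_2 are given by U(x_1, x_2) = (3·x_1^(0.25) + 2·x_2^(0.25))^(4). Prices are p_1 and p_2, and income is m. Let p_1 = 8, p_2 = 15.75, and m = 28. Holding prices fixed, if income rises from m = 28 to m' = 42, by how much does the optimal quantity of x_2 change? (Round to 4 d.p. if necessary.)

MU_x_1 ∝ 3·x_1^(-0.75), MU_x_2 ∝ 2·x_2^(-0.75), so MRS = (3/2)·(x_2/x_1)^(0.75) = p_1/p_2.
Hence x_2/x_1 = ((2/3)·p_1/p_2)^(1/(0.75)), i.e. raised to the 4/3 power.
With the ratio pinned down, the budget gives x_1* = m/(p_1 + p_2·(x_2/x_1)) and x_2* = (x_2/x_1)·x_1*.
Numerically x_2/x_1 = 0.236025, so x_1* = 28/(8 + 15.75·0.236025) = 2.3896 and x_2* = 0.236025·2.3896 = 0.564.
At m' = 42: x_2* = 0.846. Change: 0.846 − 0.564 = 0.282.

Δx_2* = 0.282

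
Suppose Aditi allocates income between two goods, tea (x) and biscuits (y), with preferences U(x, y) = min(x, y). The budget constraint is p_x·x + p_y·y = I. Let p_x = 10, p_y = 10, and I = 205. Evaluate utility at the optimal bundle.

Demand: x*(p_x,p_y,I) = I/(p_x + p_y), y* = I/(p_x + p_y).
Here 10 + 10 = 20, giving x* = 10.25 and y* = 10.25.
Utility at the optimum: U(10.25, 10.25) = 10.25.

V = 10.25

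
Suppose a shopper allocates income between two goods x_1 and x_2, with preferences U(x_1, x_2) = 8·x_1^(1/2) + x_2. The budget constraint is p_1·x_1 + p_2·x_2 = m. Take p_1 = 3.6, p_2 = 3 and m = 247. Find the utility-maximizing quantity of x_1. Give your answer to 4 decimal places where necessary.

x_1* = 11.1111

Utility is quasi-linear in x_2; the FOC for x_1 is 4/√x_1 = p_1/p_2.
Thus x_1* = (4·p_2/p_1)² — independent of m — with the rest of income spent on x_2.
Plugging in: x_1* = (4·3/3.6)² = 11.1111.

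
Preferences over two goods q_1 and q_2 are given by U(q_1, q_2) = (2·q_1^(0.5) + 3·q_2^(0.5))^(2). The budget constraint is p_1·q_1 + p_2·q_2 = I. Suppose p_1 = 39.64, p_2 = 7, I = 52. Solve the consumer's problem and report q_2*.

From the CES first-order condition, (2/3)·(q_2/q_1)^(0.5) = p_1/p_2.
Hence q_2/q_1 = ((3/2)·p_1/p_2)^(1/(0.5)), i.e. raised to the 2 power.
With the ratio pinned down, the budget gives q_1* = I/(p_1 + p_2·(q_2/q_1)) and q_2* = (q_2/q_1)·q_1*.
Numerically q_2/q_1 = 72.15289, so q_1* = 52/(39.64 + 7·72.15289) = 0.0955 and q_2* = 72.15289·0.0955 = 6.888.

q_2* = 6.888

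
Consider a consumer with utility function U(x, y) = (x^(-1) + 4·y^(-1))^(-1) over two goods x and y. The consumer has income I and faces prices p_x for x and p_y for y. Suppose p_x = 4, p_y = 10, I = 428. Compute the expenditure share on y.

MU_x ∝ x^(-2), MU_y ∝ 4·y^(-2), so MRS = (1/4)·(y/x)^(2) = p_x/p_y.
Hence y/x = (4·p_x/p_y)^(1/(2)), i.e. raised to the 0.5 power.
With the ratio pinned down, the budget gives x* = I/(p_x + p_y·(y/x)) and y* = (y/x)·x*.
Numerically y/x = 1.264911, so x* = 428/(4 + 10·1.264911) = 25.7071 and y* = 1.264911·25.7071 = 32.5172.
Expenditure on y: 10·32.5172 = 325.1717; share = 0.7597.

share on y = 0.7597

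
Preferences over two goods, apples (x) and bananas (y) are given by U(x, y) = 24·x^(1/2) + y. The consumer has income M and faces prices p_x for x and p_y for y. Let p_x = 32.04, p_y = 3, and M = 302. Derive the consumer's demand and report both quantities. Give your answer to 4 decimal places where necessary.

Thus x* = (12·p_y/p_x)² — independent of M — with the rest of income spent on y.
Plugging in: x* = (12·3/32.04)² = 1.2625, y* = 87.1835.

x* = 1.2625, y* = 87.1835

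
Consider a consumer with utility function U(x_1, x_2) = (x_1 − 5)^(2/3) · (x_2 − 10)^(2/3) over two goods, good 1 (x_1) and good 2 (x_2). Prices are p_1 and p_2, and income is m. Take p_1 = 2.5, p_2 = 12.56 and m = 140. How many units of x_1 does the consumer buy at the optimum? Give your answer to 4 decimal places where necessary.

Let x_1' = x_1−5, x_2' = x_2−10. MRS = x_2'/x_1' = p_1/p_2.
Substituting into the budget: x_1* = 5 + 0.5·(m − 5·p_1 − 10·p_2)/p_1, and x_2* = 10 + 0.5·(…)/p_2.
Discretionary income = 140 − 5·2.5 − 10·12.56 = 1.9; x_1* = 5 + 0.5·1.9/2.5 = 5.38.

x_1* = 5.38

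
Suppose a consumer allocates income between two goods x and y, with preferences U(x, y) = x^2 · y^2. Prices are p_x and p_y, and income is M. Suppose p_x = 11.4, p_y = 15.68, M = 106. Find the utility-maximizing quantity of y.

At p_x=11.4, p_y=15.68, M=106: y* = 0.5·106/15.68 = 3.3801.

y* = 3.3801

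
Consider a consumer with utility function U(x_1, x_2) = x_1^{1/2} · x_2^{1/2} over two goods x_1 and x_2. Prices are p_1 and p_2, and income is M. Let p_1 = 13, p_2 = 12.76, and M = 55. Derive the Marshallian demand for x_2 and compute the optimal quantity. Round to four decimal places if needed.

The MRS is x_2/x_1. Set MRS = p_1/p_2.
So 0.5·p_2·x_2 = 0.5·p_1·x_1; combined with the budget, a share 0.5 of income goes to x_1.
Demand: x_1*(p_1,p_2,M) = 0.5·M/p_1 and x_2* = 0.5·M/p_2.
At p_1=13, p_2=12.76, M=55: x_2* = 0.5·55/12.76 = 2.1552.

x_2* = 2.1552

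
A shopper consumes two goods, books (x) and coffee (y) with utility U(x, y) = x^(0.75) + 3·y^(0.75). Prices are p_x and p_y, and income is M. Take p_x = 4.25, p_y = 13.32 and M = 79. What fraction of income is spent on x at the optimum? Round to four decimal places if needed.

Substitute y = (y/x)·x into the budget: x* = M/(p_x + p_y·(y/x)).
Numerically y/x = 0.839506, so x* = 79/(4.25 + 13.32·0.839506) = 5.1192 and y* = 0.839506·5.1192 = 4.2976.
Expenditure on x: 4.25·5.1192 = 21.7564; share = 0.2754.

share on x = 0.2754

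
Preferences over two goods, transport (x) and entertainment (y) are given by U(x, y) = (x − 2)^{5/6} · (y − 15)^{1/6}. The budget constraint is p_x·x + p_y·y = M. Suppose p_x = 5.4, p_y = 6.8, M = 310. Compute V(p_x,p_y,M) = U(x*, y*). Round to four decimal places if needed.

Let x' = x−2, y' = y−15. MRS = 5·y'/x' = p_x/p_y.
After buying the subsistence bundle (2, 15), a share 5/6 of the remaining income goes to x: x* = 2 + 5/6·(M − 2p_x − 15p_y)/p_x.
Discretionary income = 310 − 2·5.4 − 15·6.8 = 197.2; x* = 2 + 5/6·197.2/5.4 = 32.4321; y* = 15 + 1/6·197.2/6.8 = 19.8333.
Utility at the optimum: U(32.4321, 19.8333) = 22.395.

V = 22.395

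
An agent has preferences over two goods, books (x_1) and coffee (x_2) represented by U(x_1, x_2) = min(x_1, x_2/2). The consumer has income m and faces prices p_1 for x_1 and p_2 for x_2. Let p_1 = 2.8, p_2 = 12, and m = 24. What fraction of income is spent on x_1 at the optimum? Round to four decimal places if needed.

share on x_1 = 0.1045

With perfect complements, no substitution: consume in ratio x_1:x_2 = 1:2.
Budget: p_1·x_1 + p_2·2·x_1 = m, so (p_1 + 2·p_2)·x_1 = m.
Demand: x_1*(p_1,p_2,m) = m/(p_1 + 2·p_2), x_2* = 2·m/(p_1 + 2·p_2).
Here 2.8 + 2·12 = 26.8, giving x_1* = 0.8955 and x_2* = 1.791.
Expenditure on x_1: 2.8·0.8955 = 2.5075; share = 0.1045.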